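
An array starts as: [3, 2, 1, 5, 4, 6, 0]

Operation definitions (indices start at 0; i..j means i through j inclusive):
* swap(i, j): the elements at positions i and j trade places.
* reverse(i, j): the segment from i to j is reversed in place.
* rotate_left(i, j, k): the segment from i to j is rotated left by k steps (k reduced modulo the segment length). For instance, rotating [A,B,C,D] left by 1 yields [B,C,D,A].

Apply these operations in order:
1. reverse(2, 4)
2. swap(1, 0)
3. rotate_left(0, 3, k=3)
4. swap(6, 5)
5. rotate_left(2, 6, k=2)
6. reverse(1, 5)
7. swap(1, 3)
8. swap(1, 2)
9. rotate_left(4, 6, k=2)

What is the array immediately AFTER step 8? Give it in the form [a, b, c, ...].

Answer: [5, 6, 0, 3, 1, 2, 4]

Derivation:
After 1 (reverse(2, 4)): [3, 2, 4, 5, 1, 6, 0]
After 2 (swap(1, 0)): [2, 3, 4, 5, 1, 6, 0]
After 3 (rotate_left(0, 3, k=3)): [5, 2, 3, 4, 1, 6, 0]
After 4 (swap(6, 5)): [5, 2, 3, 4, 1, 0, 6]
After 5 (rotate_left(2, 6, k=2)): [5, 2, 1, 0, 6, 3, 4]
After 6 (reverse(1, 5)): [5, 3, 6, 0, 1, 2, 4]
After 7 (swap(1, 3)): [5, 0, 6, 3, 1, 2, 4]
After 8 (swap(1, 2)): [5, 6, 0, 3, 1, 2, 4]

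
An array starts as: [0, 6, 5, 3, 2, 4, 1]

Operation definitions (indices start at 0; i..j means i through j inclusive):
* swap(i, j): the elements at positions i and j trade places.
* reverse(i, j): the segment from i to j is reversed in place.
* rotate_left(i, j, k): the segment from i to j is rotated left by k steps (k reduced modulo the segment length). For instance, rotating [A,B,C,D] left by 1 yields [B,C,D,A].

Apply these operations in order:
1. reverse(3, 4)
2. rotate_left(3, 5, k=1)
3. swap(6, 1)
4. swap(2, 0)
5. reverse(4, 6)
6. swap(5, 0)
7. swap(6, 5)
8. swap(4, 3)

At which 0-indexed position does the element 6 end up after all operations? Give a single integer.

After 1 (reverse(3, 4)): [0, 6, 5, 2, 3, 4, 1]
After 2 (rotate_left(3, 5, k=1)): [0, 6, 5, 3, 4, 2, 1]
After 3 (swap(6, 1)): [0, 1, 5, 3, 4, 2, 6]
After 4 (swap(2, 0)): [5, 1, 0, 3, 4, 2, 6]
After 5 (reverse(4, 6)): [5, 1, 0, 3, 6, 2, 4]
After 6 (swap(5, 0)): [2, 1, 0, 3, 6, 5, 4]
After 7 (swap(6, 5)): [2, 1, 0, 3, 6, 4, 5]
After 8 (swap(4, 3)): [2, 1, 0, 6, 3, 4, 5]

Answer: 3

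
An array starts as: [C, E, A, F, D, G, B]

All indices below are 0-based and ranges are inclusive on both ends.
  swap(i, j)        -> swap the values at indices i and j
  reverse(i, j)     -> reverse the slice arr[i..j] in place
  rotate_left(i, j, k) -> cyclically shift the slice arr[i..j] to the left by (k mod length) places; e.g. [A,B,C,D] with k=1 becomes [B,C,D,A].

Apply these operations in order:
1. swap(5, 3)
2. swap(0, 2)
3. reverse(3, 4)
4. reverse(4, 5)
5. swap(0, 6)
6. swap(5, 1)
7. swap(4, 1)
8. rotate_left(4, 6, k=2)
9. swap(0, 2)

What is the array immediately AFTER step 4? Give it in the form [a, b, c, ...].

After 1 (swap(5, 3)): [C, E, A, G, D, F, B]
After 2 (swap(0, 2)): [A, E, C, G, D, F, B]
After 3 (reverse(3, 4)): [A, E, C, D, G, F, B]
After 4 (reverse(4, 5)): [A, E, C, D, F, G, B]

Answer: [A, E, C, D, F, G, B]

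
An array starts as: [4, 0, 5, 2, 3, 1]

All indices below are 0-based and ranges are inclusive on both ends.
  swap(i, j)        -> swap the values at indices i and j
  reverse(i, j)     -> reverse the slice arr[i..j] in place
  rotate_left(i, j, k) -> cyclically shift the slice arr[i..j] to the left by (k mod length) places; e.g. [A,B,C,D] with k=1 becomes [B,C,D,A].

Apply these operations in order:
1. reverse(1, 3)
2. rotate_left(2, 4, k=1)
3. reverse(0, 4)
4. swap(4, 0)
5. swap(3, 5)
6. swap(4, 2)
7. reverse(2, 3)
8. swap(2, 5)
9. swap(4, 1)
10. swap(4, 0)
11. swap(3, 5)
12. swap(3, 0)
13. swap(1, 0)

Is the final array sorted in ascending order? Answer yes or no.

After 1 (reverse(1, 3)): [4, 2, 5, 0, 3, 1]
After 2 (rotate_left(2, 4, k=1)): [4, 2, 0, 3, 5, 1]
After 3 (reverse(0, 4)): [5, 3, 0, 2, 4, 1]
After 4 (swap(4, 0)): [4, 3, 0, 2, 5, 1]
After 5 (swap(3, 5)): [4, 3, 0, 1, 5, 2]
After 6 (swap(4, 2)): [4, 3, 5, 1, 0, 2]
After 7 (reverse(2, 3)): [4, 3, 1, 5, 0, 2]
After 8 (swap(2, 5)): [4, 3, 2, 5, 0, 1]
After 9 (swap(4, 1)): [4, 0, 2, 5, 3, 1]
After 10 (swap(4, 0)): [3, 0, 2, 5, 4, 1]
After 11 (swap(3, 5)): [3, 0, 2, 1, 4, 5]
After 12 (swap(3, 0)): [1, 0, 2, 3, 4, 5]
After 13 (swap(1, 0)): [0, 1, 2, 3, 4, 5]

Answer: yes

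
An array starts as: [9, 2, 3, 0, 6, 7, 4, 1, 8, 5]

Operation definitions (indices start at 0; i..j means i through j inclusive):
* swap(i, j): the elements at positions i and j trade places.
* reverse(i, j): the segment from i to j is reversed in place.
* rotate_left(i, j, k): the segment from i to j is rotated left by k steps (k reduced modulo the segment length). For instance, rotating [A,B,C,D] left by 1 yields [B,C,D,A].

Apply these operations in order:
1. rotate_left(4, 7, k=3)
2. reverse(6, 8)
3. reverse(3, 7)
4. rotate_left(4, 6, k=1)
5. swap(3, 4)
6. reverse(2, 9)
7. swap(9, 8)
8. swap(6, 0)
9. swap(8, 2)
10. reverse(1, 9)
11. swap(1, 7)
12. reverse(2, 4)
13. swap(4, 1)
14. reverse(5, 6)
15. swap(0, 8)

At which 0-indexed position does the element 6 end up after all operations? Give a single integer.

After 1 (rotate_left(4, 7, k=3)): [9, 2, 3, 0, 1, 6, 7, 4, 8, 5]
After 2 (reverse(6, 8)): [9, 2, 3, 0, 1, 6, 8, 4, 7, 5]
After 3 (reverse(3, 7)): [9, 2, 3, 4, 8, 6, 1, 0, 7, 5]
After 4 (rotate_left(4, 6, k=1)): [9, 2, 3, 4, 6, 1, 8, 0, 7, 5]
After 5 (swap(3, 4)): [9, 2, 3, 6, 4, 1, 8, 0, 7, 5]
After 6 (reverse(2, 9)): [9, 2, 5, 7, 0, 8, 1, 4, 6, 3]
After 7 (swap(9, 8)): [9, 2, 5, 7, 0, 8, 1, 4, 3, 6]
After 8 (swap(6, 0)): [1, 2, 5, 7, 0, 8, 9, 4, 3, 6]
After 9 (swap(8, 2)): [1, 2, 3, 7, 0, 8, 9, 4, 5, 6]
After 10 (reverse(1, 9)): [1, 6, 5, 4, 9, 8, 0, 7, 3, 2]
After 11 (swap(1, 7)): [1, 7, 5, 4, 9, 8, 0, 6, 3, 2]
After 12 (reverse(2, 4)): [1, 7, 9, 4, 5, 8, 0, 6, 3, 2]
After 13 (swap(4, 1)): [1, 5, 9, 4, 7, 8, 0, 6, 3, 2]
After 14 (reverse(5, 6)): [1, 5, 9, 4, 7, 0, 8, 6, 3, 2]
After 15 (swap(0, 8)): [3, 5, 9, 4, 7, 0, 8, 6, 1, 2]

Answer: 7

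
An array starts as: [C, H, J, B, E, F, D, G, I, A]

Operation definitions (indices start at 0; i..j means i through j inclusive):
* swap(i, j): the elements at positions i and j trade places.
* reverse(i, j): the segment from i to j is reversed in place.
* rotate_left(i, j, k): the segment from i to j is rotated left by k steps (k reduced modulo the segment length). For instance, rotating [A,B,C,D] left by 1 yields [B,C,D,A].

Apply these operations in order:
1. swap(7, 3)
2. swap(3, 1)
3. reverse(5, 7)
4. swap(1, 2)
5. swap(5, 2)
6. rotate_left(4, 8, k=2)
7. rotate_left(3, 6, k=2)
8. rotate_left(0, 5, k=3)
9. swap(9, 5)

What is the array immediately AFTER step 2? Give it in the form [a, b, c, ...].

After 1 (swap(7, 3)): [C, H, J, G, E, F, D, B, I, A]
After 2 (swap(3, 1)): [C, G, J, H, E, F, D, B, I, A]

Answer: [C, G, J, H, E, F, D, B, I, A]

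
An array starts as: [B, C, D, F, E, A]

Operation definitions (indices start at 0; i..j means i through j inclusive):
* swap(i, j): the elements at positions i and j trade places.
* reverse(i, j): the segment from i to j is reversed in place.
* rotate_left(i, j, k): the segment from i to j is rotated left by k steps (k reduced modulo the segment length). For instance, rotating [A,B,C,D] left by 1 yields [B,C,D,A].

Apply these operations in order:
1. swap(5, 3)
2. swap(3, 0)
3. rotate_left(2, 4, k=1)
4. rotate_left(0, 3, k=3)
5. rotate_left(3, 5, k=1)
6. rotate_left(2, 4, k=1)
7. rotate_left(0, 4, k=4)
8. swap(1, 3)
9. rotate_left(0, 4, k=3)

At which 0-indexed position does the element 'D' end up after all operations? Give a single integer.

Answer: 3

Derivation:
After 1 (swap(5, 3)): [B, C, D, A, E, F]
After 2 (swap(3, 0)): [A, C, D, B, E, F]
After 3 (rotate_left(2, 4, k=1)): [A, C, B, E, D, F]
After 4 (rotate_left(0, 3, k=3)): [E, A, C, B, D, F]
After 5 (rotate_left(3, 5, k=1)): [E, A, C, D, F, B]
After 6 (rotate_left(2, 4, k=1)): [E, A, D, F, C, B]
After 7 (rotate_left(0, 4, k=4)): [C, E, A, D, F, B]
After 8 (swap(1, 3)): [C, D, A, E, F, B]
After 9 (rotate_left(0, 4, k=3)): [E, F, C, D, A, B]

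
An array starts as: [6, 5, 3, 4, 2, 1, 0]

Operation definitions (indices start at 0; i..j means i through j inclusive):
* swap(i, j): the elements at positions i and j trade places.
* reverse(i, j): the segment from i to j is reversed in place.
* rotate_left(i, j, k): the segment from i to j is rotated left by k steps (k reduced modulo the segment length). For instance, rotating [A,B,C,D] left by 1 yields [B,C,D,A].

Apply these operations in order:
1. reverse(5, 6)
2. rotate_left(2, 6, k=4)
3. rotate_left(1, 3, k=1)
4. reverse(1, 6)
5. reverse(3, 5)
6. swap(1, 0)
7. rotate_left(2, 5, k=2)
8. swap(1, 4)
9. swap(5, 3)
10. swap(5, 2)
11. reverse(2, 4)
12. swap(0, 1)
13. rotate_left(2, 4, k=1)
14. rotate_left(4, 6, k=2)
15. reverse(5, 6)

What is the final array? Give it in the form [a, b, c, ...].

After 1 (reverse(5, 6)): [6, 5, 3, 4, 2, 0, 1]
After 2 (rotate_left(2, 6, k=4)): [6, 5, 1, 3, 4, 2, 0]
After 3 (rotate_left(1, 3, k=1)): [6, 1, 3, 5, 4, 2, 0]
After 4 (reverse(1, 6)): [6, 0, 2, 4, 5, 3, 1]
After 5 (reverse(3, 5)): [6, 0, 2, 3, 5, 4, 1]
After 6 (swap(1, 0)): [0, 6, 2, 3, 5, 4, 1]
After 7 (rotate_left(2, 5, k=2)): [0, 6, 5, 4, 2, 3, 1]
After 8 (swap(1, 4)): [0, 2, 5, 4, 6, 3, 1]
After 9 (swap(5, 3)): [0, 2, 5, 3, 6, 4, 1]
After 10 (swap(5, 2)): [0, 2, 4, 3, 6, 5, 1]
After 11 (reverse(2, 4)): [0, 2, 6, 3, 4, 5, 1]
After 12 (swap(0, 1)): [2, 0, 6, 3, 4, 5, 1]
After 13 (rotate_left(2, 4, k=1)): [2, 0, 3, 4, 6, 5, 1]
After 14 (rotate_left(4, 6, k=2)): [2, 0, 3, 4, 1, 6, 5]
After 15 (reverse(5, 6)): [2, 0, 3, 4, 1, 5, 6]

Answer: [2, 0, 3, 4, 1, 5, 6]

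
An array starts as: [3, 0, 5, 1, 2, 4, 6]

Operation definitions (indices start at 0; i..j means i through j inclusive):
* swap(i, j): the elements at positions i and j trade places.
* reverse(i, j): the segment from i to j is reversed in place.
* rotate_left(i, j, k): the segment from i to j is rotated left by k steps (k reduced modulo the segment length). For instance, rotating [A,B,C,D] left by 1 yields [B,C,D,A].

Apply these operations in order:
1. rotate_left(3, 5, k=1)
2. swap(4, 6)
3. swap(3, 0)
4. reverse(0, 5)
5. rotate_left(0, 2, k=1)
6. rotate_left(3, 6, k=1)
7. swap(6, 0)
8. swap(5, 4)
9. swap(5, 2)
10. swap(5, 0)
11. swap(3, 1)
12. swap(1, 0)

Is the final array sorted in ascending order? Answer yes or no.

Answer: yes

Derivation:
After 1 (rotate_left(3, 5, k=1)): [3, 0, 5, 2, 4, 1, 6]
After 2 (swap(4, 6)): [3, 0, 5, 2, 6, 1, 4]
After 3 (swap(3, 0)): [2, 0, 5, 3, 6, 1, 4]
After 4 (reverse(0, 5)): [1, 6, 3, 5, 0, 2, 4]
After 5 (rotate_left(0, 2, k=1)): [6, 3, 1, 5, 0, 2, 4]
After 6 (rotate_left(3, 6, k=1)): [6, 3, 1, 0, 2, 4, 5]
After 7 (swap(6, 0)): [5, 3, 1, 0, 2, 4, 6]
After 8 (swap(5, 4)): [5, 3, 1, 0, 4, 2, 6]
After 9 (swap(5, 2)): [5, 3, 2, 0, 4, 1, 6]
After 10 (swap(5, 0)): [1, 3, 2, 0, 4, 5, 6]
After 11 (swap(3, 1)): [1, 0, 2, 3, 4, 5, 6]
After 12 (swap(1, 0)): [0, 1, 2, 3, 4, 5, 6]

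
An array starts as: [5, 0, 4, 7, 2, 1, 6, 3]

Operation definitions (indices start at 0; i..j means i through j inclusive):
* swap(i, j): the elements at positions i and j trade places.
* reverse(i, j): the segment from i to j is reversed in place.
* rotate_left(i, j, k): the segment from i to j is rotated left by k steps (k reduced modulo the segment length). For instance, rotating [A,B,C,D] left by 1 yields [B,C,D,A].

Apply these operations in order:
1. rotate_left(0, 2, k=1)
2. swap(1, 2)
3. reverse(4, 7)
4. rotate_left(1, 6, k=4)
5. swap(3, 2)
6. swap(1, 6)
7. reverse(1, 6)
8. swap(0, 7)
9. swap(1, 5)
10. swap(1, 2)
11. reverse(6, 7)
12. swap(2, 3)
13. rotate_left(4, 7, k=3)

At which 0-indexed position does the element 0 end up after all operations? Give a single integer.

After 1 (rotate_left(0, 2, k=1)): [0, 4, 5, 7, 2, 1, 6, 3]
After 2 (swap(1, 2)): [0, 5, 4, 7, 2, 1, 6, 3]
After 3 (reverse(4, 7)): [0, 5, 4, 7, 3, 6, 1, 2]
After 4 (rotate_left(1, 6, k=4)): [0, 6, 1, 5, 4, 7, 3, 2]
After 5 (swap(3, 2)): [0, 6, 5, 1, 4, 7, 3, 2]
After 6 (swap(1, 6)): [0, 3, 5, 1, 4, 7, 6, 2]
After 7 (reverse(1, 6)): [0, 6, 7, 4, 1, 5, 3, 2]
After 8 (swap(0, 7)): [2, 6, 7, 4, 1, 5, 3, 0]
After 9 (swap(1, 5)): [2, 5, 7, 4, 1, 6, 3, 0]
After 10 (swap(1, 2)): [2, 7, 5, 4, 1, 6, 3, 0]
After 11 (reverse(6, 7)): [2, 7, 5, 4, 1, 6, 0, 3]
After 12 (swap(2, 3)): [2, 7, 4, 5, 1, 6, 0, 3]
After 13 (rotate_left(4, 7, k=3)): [2, 7, 4, 5, 3, 1, 6, 0]

Answer: 7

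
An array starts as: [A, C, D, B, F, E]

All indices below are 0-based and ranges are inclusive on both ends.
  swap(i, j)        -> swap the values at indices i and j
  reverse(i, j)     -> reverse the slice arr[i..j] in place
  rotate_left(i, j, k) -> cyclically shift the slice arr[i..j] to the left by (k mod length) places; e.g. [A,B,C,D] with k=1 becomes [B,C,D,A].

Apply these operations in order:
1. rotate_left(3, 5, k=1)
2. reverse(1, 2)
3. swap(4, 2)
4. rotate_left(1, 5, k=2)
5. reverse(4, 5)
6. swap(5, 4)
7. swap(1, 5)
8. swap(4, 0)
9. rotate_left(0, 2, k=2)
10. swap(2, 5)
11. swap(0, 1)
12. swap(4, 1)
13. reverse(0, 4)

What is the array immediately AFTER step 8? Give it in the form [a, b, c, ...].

After 1 (rotate_left(3, 5, k=1)): [A, C, D, F, E, B]
After 2 (reverse(1, 2)): [A, D, C, F, E, B]
After 3 (swap(4, 2)): [A, D, E, F, C, B]
After 4 (rotate_left(1, 5, k=2)): [A, F, C, B, D, E]
After 5 (reverse(4, 5)): [A, F, C, B, E, D]
After 6 (swap(5, 4)): [A, F, C, B, D, E]
After 7 (swap(1, 5)): [A, E, C, B, D, F]
After 8 (swap(4, 0)): [D, E, C, B, A, F]

Answer: [D, E, C, B, A, F]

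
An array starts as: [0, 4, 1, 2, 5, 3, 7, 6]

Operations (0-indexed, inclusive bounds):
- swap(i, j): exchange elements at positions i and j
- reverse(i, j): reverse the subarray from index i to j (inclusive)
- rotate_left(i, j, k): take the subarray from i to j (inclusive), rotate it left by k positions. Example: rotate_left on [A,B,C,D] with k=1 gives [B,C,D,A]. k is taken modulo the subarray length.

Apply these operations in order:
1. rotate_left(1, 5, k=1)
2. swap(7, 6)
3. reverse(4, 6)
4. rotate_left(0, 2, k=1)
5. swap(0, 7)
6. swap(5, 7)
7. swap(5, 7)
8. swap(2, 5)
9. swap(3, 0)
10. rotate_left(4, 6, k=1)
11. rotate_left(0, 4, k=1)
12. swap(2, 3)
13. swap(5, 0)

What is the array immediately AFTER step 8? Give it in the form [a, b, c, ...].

After 1 (rotate_left(1, 5, k=1)): [0, 1, 2, 5, 3, 4, 7, 6]
After 2 (swap(7, 6)): [0, 1, 2, 5, 3, 4, 6, 7]
After 3 (reverse(4, 6)): [0, 1, 2, 5, 6, 4, 3, 7]
After 4 (rotate_left(0, 2, k=1)): [1, 2, 0, 5, 6, 4, 3, 7]
After 5 (swap(0, 7)): [7, 2, 0, 5, 6, 4, 3, 1]
After 6 (swap(5, 7)): [7, 2, 0, 5, 6, 1, 3, 4]
After 7 (swap(5, 7)): [7, 2, 0, 5, 6, 4, 3, 1]
After 8 (swap(2, 5)): [7, 2, 4, 5, 6, 0, 3, 1]

Answer: [7, 2, 4, 5, 6, 0, 3, 1]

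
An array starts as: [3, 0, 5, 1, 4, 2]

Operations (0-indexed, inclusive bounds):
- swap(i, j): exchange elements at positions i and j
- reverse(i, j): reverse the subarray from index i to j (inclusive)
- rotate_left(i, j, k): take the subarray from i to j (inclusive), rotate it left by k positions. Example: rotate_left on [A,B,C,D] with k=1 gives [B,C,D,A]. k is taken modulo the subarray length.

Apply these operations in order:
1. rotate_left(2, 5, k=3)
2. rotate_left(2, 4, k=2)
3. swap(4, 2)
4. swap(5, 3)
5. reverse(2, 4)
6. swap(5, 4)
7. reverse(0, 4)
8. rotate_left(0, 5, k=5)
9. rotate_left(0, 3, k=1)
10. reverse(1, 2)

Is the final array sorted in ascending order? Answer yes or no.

After 1 (rotate_left(2, 5, k=3)): [3, 0, 2, 5, 1, 4]
After 2 (rotate_left(2, 4, k=2)): [3, 0, 1, 2, 5, 4]
After 3 (swap(4, 2)): [3, 0, 5, 2, 1, 4]
After 4 (swap(5, 3)): [3, 0, 5, 4, 1, 2]
After 5 (reverse(2, 4)): [3, 0, 1, 4, 5, 2]
After 6 (swap(5, 4)): [3, 0, 1, 4, 2, 5]
After 7 (reverse(0, 4)): [2, 4, 1, 0, 3, 5]
After 8 (rotate_left(0, 5, k=5)): [5, 2, 4, 1, 0, 3]
After 9 (rotate_left(0, 3, k=1)): [2, 4, 1, 5, 0, 3]
After 10 (reverse(1, 2)): [2, 1, 4, 5, 0, 3]

Answer: no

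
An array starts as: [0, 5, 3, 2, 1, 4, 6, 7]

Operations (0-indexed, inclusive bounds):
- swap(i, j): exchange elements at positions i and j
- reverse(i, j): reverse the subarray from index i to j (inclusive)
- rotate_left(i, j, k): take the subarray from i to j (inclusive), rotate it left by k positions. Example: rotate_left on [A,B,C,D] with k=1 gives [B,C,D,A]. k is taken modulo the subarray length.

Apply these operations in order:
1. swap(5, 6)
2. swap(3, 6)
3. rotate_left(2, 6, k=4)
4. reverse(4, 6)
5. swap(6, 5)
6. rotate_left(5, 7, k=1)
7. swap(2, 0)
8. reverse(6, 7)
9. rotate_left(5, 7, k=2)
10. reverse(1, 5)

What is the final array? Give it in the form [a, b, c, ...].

After 1 (swap(5, 6)): [0, 5, 3, 2, 1, 6, 4, 7]
After 2 (swap(3, 6)): [0, 5, 3, 4, 1, 6, 2, 7]
After 3 (rotate_left(2, 6, k=4)): [0, 5, 2, 3, 4, 1, 6, 7]
After 4 (reverse(4, 6)): [0, 5, 2, 3, 6, 1, 4, 7]
After 5 (swap(6, 5)): [0, 5, 2, 3, 6, 4, 1, 7]
After 6 (rotate_left(5, 7, k=1)): [0, 5, 2, 3, 6, 1, 7, 4]
After 7 (swap(2, 0)): [2, 5, 0, 3, 6, 1, 7, 4]
After 8 (reverse(6, 7)): [2, 5, 0, 3, 6, 1, 4, 7]
After 9 (rotate_left(5, 7, k=2)): [2, 5, 0, 3, 6, 7, 1, 4]
After 10 (reverse(1, 5)): [2, 7, 6, 3, 0, 5, 1, 4]

Answer: [2, 7, 6, 3, 0, 5, 1, 4]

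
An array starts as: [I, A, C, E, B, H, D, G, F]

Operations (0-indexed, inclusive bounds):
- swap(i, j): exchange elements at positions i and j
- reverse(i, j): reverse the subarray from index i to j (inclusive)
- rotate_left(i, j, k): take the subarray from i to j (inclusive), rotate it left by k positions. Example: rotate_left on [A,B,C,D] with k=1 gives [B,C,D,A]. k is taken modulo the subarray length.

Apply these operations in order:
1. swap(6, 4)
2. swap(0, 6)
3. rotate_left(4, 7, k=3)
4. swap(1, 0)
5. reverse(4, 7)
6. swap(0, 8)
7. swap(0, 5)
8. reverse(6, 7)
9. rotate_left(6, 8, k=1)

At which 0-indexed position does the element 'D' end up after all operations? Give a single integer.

After 1 (swap(6, 4)): [I, A, C, E, D, H, B, G, F]
After 2 (swap(0, 6)): [B, A, C, E, D, H, I, G, F]
After 3 (rotate_left(4, 7, k=3)): [B, A, C, E, G, D, H, I, F]
After 4 (swap(1, 0)): [A, B, C, E, G, D, H, I, F]
After 5 (reverse(4, 7)): [A, B, C, E, I, H, D, G, F]
After 6 (swap(0, 8)): [F, B, C, E, I, H, D, G, A]
After 7 (swap(0, 5)): [H, B, C, E, I, F, D, G, A]
After 8 (reverse(6, 7)): [H, B, C, E, I, F, G, D, A]
After 9 (rotate_left(6, 8, k=1)): [H, B, C, E, I, F, D, A, G]

Answer: 6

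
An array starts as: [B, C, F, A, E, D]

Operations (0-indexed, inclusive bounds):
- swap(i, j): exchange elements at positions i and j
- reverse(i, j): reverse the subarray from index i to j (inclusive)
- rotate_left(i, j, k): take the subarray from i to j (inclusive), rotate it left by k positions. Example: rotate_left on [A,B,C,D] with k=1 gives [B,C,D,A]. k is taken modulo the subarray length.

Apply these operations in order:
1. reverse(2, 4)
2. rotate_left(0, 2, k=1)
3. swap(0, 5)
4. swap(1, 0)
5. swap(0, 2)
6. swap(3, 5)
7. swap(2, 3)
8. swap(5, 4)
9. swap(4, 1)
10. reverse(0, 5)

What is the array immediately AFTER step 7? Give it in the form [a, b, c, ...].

After 1 (reverse(2, 4)): [B, C, E, A, F, D]
After 2 (rotate_left(0, 2, k=1)): [C, E, B, A, F, D]
After 3 (swap(0, 5)): [D, E, B, A, F, C]
After 4 (swap(1, 0)): [E, D, B, A, F, C]
After 5 (swap(0, 2)): [B, D, E, A, F, C]
After 6 (swap(3, 5)): [B, D, E, C, F, A]
After 7 (swap(2, 3)): [B, D, C, E, F, A]

Answer: [B, D, C, E, F, A]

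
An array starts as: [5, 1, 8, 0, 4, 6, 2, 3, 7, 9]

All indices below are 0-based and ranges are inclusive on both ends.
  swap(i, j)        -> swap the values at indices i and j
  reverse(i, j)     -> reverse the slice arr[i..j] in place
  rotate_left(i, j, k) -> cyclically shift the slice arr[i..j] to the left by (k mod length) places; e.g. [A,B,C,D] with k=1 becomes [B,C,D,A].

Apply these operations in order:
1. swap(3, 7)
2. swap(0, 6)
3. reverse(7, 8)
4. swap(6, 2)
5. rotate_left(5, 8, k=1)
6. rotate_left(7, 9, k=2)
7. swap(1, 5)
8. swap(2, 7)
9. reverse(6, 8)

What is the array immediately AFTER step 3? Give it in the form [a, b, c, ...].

Answer: [2, 1, 8, 3, 4, 6, 5, 7, 0, 9]

Derivation:
After 1 (swap(3, 7)): [5, 1, 8, 3, 4, 6, 2, 0, 7, 9]
After 2 (swap(0, 6)): [2, 1, 8, 3, 4, 6, 5, 0, 7, 9]
After 3 (reverse(7, 8)): [2, 1, 8, 3, 4, 6, 5, 7, 0, 9]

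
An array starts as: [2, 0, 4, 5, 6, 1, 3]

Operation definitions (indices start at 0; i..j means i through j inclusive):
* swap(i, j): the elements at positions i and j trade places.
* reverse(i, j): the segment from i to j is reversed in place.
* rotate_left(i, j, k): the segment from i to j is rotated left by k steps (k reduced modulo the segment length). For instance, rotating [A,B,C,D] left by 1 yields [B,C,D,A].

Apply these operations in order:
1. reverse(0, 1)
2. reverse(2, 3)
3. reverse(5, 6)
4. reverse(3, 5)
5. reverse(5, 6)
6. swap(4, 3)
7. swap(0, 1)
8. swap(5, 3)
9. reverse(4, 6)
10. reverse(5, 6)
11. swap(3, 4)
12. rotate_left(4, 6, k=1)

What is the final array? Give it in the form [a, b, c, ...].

Answer: [2, 0, 5, 4, 3, 6, 1]

Derivation:
After 1 (reverse(0, 1)): [0, 2, 4, 5, 6, 1, 3]
After 2 (reverse(2, 3)): [0, 2, 5, 4, 6, 1, 3]
After 3 (reverse(5, 6)): [0, 2, 5, 4, 6, 3, 1]
After 4 (reverse(3, 5)): [0, 2, 5, 3, 6, 4, 1]
After 5 (reverse(5, 6)): [0, 2, 5, 3, 6, 1, 4]
After 6 (swap(4, 3)): [0, 2, 5, 6, 3, 1, 4]
After 7 (swap(0, 1)): [2, 0, 5, 6, 3, 1, 4]
After 8 (swap(5, 3)): [2, 0, 5, 1, 3, 6, 4]
After 9 (reverse(4, 6)): [2, 0, 5, 1, 4, 6, 3]
After 10 (reverse(5, 6)): [2, 0, 5, 1, 4, 3, 6]
After 11 (swap(3, 4)): [2, 0, 5, 4, 1, 3, 6]
After 12 (rotate_left(4, 6, k=1)): [2, 0, 5, 4, 3, 6, 1]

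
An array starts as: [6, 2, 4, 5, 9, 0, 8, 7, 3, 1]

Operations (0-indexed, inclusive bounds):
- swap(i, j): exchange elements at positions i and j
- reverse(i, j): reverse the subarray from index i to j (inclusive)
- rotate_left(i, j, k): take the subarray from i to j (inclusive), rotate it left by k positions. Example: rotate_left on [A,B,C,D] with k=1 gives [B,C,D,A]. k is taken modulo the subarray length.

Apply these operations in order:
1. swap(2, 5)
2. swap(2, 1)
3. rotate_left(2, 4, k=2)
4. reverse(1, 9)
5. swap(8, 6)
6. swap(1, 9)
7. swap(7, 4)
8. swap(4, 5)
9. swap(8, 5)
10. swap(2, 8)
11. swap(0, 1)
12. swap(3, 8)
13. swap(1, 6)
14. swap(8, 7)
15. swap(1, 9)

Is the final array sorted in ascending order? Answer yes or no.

Answer: yes

Derivation:
After 1 (swap(2, 5)): [6, 2, 0, 5, 9, 4, 8, 7, 3, 1]
After 2 (swap(2, 1)): [6, 0, 2, 5, 9, 4, 8, 7, 3, 1]
After 3 (rotate_left(2, 4, k=2)): [6, 0, 9, 2, 5, 4, 8, 7, 3, 1]
After 4 (reverse(1, 9)): [6, 1, 3, 7, 8, 4, 5, 2, 9, 0]
After 5 (swap(8, 6)): [6, 1, 3, 7, 8, 4, 9, 2, 5, 0]
After 6 (swap(1, 9)): [6, 0, 3, 7, 8, 4, 9, 2, 5, 1]
After 7 (swap(7, 4)): [6, 0, 3, 7, 2, 4, 9, 8, 5, 1]
After 8 (swap(4, 5)): [6, 0, 3, 7, 4, 2, 9, 8, 5, 1]
After 9 (swap(8, 5)): [6, 0, 3, 7, 4, 5, 9, 8, 2, 1]
After 10 (swap(2, 8)): [6, 0, 2, 7, 4, 5, 9, 8, 3, 1]
After 11 (swap(0, 1)): [0, 6, 2, 7, 4, 5, 9, 8, 3, 1]
After 12 (swap(3, 8)): [0, 6, 2, 3, 4, 5, 9, 8, 7, 1]
After 13 (swap(1, 6)): [0, 9, 2, 3, 4, 5, 6, 8, 7, 1]
After 14 (swap(8, 7)): [0, 9, 2, 3, 4, 5, 6, 7, 8, 1]
After 15 (swap(1, 9)): [0, 1, 2, 3, 4, 5, 6, 7, 8, 9]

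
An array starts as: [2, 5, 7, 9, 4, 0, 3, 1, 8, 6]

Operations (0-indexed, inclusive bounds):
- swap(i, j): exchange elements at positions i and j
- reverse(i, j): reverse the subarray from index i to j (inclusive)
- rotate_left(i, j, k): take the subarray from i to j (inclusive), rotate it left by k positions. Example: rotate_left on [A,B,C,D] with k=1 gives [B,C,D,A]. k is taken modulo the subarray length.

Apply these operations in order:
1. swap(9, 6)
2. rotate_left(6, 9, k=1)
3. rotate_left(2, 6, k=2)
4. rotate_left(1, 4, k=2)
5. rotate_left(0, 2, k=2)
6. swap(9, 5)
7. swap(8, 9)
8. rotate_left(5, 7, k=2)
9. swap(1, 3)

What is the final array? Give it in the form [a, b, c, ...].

Answer: [1, 5, 0, 2, 4, 8, 6, 9, 7, 3]

Derivation:
After 1 (swap(9, 6)): [2, 5, 7, 9, 4, 0, 6, 1, 8, 3]
After 2 (rotate_left(6, 9, k=1)): [2, 5, 7, 9, 4, 0, 1, 8, 3, 6]
After 3 (rotate_left(2, 6, k=2)): [2, 5, 4, 0, 1, 7, 9, 8, 3, 6]
After 4 (rotate_left(1, 4, k=2)): [2, 0, 1, 5, 4, 7, 9, 8, 3, 6]
After 5 (rotate_left(0, 2, k=2)): [1, 2, 0, 5, 4, 7, 9, 8, 3, 6]
After 6 (swap(9, 5)): [1, 2, 0, 5, 4, 6, 9, 8, 3, 7]
After 7 (swap(8, 9)): [1, 2, 0, 5, 4, 6, 9, 8, 7, 3]
After 8 (rotate_left(5, 7, k=2)): [1, 2, 0, 5, 4, 8, 6, 9, 7, 3]
After 9 (swap(1, 3)): [1, 5, 0, 2, 4, 8, 6, 9, 7, 3]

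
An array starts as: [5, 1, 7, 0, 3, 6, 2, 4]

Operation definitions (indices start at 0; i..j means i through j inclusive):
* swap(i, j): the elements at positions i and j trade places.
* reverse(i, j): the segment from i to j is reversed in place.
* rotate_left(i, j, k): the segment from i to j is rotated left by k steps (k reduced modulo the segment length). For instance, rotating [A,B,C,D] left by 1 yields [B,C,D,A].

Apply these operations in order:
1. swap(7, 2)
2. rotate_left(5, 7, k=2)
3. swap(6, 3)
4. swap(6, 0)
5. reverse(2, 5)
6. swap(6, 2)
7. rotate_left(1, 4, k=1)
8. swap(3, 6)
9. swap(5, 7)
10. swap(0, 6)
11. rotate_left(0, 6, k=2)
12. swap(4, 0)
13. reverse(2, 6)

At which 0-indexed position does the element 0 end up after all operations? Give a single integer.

After 1 (swap(7, 2)): [5, 1, 4, 0, 3, 6, 2, 7]
After 2 (rotate_left(5, 7, k=2)): [5, 1, 4, 0, 3, 7, 6, 2]
After 3 (swap(6, 3)): [5, 1, 4, 6, 3, 7, 0, 2]
After 4 (swap(6, 0)): [0, 1, 4, 6, 3, 7, 5, 2]
After 5 (reverse(2, 5)): [0, 1, 7, 3, 6, 4, 5, 2]
After 6 (swap(6, 2)): [0, 1, 5, 3, 6, 4, 7, 2]
After 7 (rotate_left(1, 4, k=1)): [0, 5, 3, 6, 1, 4, 7, 2]
After 8 (swap(3, 6)): [0, 5, 3, 7, 1, 4, 6, 2]
After 9 (swap(5, 7)): [0, 5, 3, 7, 1, 2, 6, 4]
After 10 (swap(0, 6)): [6, 5, 3, 7, 1, 2, 0, 4]
After 11 (rotate_left(0, 6, k=2)): [3, 7, 1, 2, 0, 6, 5, 4]
After 12 (swap(4, 0)): [0, 7, 1, 2, 3, 6, 5, 4]
After 13 (reverse(2, 6)): [0, 7, 5, 6, 3, 2, 1, 4]

Answer: 0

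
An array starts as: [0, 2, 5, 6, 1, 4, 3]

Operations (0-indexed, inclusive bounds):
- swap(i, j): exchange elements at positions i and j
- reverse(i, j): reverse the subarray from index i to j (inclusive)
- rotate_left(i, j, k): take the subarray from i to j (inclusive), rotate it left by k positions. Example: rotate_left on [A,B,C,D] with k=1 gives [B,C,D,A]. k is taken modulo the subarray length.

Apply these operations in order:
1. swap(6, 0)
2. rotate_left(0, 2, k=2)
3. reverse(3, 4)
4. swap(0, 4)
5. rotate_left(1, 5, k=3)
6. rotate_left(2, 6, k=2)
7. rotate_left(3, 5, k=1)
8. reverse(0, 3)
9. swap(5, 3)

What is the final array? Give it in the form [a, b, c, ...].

Answer: [0, 2, 5, 1, 4, 6, 3]

Derivation:
After 1 (swap(6, 0)): [3, 2, 5, 6, 1, 4, 0]
After 2 (rotate_left(0, 2, k=2)): [5, 3, 2, 6, 1, 4, 0]
After 3 (reverse(3, 4)): [5, 3, 2, 1, 6, 4, 0]
After 4 (swap(0, 4)): [6, 3, 2, 1, 5, 4, 0]
After 5 (rotate_left(1, 5, k=3)): [6, 5, 4, 3, 2, 1, 0]
After 6 (rotate_left(2, 6, k=2)): [6, 5, 2, 1, 0, 4, 3]
After 7 (rotate_left(3, 5, k=1)): [6, 5, 2, 0, 4, 1, 3]
After 8 (reverse(0, 3)): [0, 2, 5, 6, 4, 1, 3]
After 9 (swap(5, 3)): [0, 2, 5, 1, 4, 6, 3]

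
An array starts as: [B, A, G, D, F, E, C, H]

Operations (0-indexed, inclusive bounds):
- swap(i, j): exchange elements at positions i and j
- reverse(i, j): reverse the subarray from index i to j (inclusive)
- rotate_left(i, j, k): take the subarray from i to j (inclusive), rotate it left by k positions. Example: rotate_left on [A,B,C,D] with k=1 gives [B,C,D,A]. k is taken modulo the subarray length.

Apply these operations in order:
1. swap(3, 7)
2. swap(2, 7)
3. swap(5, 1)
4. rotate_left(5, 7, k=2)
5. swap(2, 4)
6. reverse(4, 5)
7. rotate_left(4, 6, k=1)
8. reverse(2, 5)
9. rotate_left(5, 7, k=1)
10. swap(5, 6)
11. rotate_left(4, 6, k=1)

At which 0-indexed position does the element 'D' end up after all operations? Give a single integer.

Answer: 3

Derivation:
After 1 (swap(3, 7)): [B, A, G, H, F, E, C, D]
After 2 (swap(2, 7)): [B, A, D, H, F, E, C, G]
After 3 (swap(5, 1)): [B, E, D, H, F, A, C, G]
After 4 (rotate_left(5, 7, k=2)): [B, E, D, H, F, G, A, C]
After 5 (swap(2, 4)): [B, E, F, H, D, G, A, C]
After 6 (reverse(4, 5)): [B, E, F, H, G, D, A, C]
After 7 (rotate_left(4, 6, k=1)): [B, E, F, H, D, A, G, C]
After 8 (reverse(2, 5)): [B, E, A, D, H, F, G, C]
After 9 (rotate_left(5, 7, k=1)): [B, E, A, D, H, G, C, F]
After 10 (swap(5, 6)): [B, E, A, D, H, C, G, F]
After 11 (rotate_left(4, 6, k=1)): [B, E, A, D, C, G, H, F]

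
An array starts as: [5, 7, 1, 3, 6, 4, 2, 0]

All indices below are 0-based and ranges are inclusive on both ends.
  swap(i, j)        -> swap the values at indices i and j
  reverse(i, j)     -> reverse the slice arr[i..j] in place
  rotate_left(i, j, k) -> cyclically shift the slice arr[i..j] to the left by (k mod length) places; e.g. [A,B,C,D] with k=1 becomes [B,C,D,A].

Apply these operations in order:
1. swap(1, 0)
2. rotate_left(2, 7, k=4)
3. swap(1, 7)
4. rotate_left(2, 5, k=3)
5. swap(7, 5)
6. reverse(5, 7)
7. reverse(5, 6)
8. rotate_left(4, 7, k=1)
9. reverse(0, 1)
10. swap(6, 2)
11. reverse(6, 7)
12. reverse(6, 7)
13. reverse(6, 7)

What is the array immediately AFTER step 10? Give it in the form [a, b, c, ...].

Answer: [4, 7, 5, 2, 6, 1, 3, 0]

Derivation:
After 1 (swap(1, 0)): [7, 5, 1, 3, 6, 4, 2, 0]
After 2 (rotate_left(2, 7, k=4)): [7, 5, 2, 0, 1, 3, 6, 4]
After 3 (swap(1, 7)): [7, 4, 2, 0, 1, 3, 6, 5]
After 4 (rotate_left(2, 5, k=3)): [7, 4, 3, 2, 0, 1, 6, 5]
After 5 (swap(7, 5)): [7, 4, 3, 2, 0, 5, 6, 1]
After 6 (reverse(5, 7)): [7, 4, 3, 2, 0, 1, 6, 5]
After 7 (reverse(5, 6)): [7, 4, 3, 2, 0, 6, 1, 5]
After 8 (rotate_left(4, 7, k=1)): [7, 4, 3, 2, 6, 1, 5, 0]
After 9 (reverse(0, 1)): [4, 7, 3, 2, 6, 1, 5, 0]
After 10 (swap(6, 2)): [4, 7, 5, 2, 6, 1, 3, 0]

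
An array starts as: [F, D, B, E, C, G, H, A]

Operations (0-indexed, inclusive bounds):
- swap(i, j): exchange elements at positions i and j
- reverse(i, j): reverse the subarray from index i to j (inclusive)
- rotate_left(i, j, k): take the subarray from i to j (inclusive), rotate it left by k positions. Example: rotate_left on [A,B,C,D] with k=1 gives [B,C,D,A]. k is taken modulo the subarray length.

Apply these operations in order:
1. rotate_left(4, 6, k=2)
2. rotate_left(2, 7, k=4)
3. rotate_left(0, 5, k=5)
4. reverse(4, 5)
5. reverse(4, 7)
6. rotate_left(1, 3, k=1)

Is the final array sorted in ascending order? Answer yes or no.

Answer: no

Derivation:
After 1 (rotate_left(4, 6, k=2)): [F, D, B, E, H, C, G, A]
After 2 (rotate_left(2, 7, k=4)): [F, D, G, A, B, E, H, C]
After 3 (rotate_left(0, 5, k=5)): [E, F, D, G, A, B, H, C]
After 4 (reverse(4, 5)): [E, F, D, G, B, A, H, C]
After 5 (reverse(4, 7)): [E, F, D, G, C, H, A, B]
After 6 (rotate_left(1, 3, k=1)): [E, D, G, F, C, H, A, B]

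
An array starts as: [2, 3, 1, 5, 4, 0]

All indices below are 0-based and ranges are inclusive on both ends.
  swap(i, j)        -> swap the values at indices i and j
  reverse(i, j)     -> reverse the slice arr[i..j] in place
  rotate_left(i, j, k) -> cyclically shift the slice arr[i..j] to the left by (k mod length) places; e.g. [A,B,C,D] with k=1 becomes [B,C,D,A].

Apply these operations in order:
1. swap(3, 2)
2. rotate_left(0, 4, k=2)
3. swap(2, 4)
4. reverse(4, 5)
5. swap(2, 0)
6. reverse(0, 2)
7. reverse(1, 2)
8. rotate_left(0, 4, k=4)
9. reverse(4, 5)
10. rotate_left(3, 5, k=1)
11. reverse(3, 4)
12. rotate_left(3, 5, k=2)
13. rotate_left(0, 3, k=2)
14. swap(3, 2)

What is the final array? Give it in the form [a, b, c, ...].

Answer: [3, 1, 5, 0, 2, 4]

Derivation:
After 1 (swap(3, 2)): [2, 3, 5, 1, 4, 0]
After 2 (rotate_left(0, 4, k=2)): [5, 1, 4, 2, 3, 0]
After 3 (swap(2, 4)): [5, 1, 3, 2, 4, 0]
After 4 (reverse(4, 5)): [5, 1, 3, 2, 0, 4]
After 5 (swap(2, 0)): [3, 1, 5, 2, 0, 4]
After 6 (reverse(0, 2)): [5, 1, 3, 2, 0, 4]
After 7 (reverse(1, 2)): [5, 3, 1, 2, 0, 4]
After 8 (rotate_left(0, 4, k=4)): [0, 5, 3, 1, 2, 4]
After 9 (reverse(4, 5)): [0, 5, 3, 1, 4, 2]
After 10 (rotate_left(3, 5, k=1)): [0, 5, 3, 4, 2, 1]
After 11 (reverse(3, 4)): [0, 5, 3, 2, 4, 1]
After 12 (rotate_left(3, 5, k=2)): [0, 5, 3, 1, 2, 4]
After 13 (rotate_left(0, 3, k=2)): [3, 1, 0, 5, 2, 4]
After 14 (swap(3, 2)): [3, 1, 5, 0, 2, 4]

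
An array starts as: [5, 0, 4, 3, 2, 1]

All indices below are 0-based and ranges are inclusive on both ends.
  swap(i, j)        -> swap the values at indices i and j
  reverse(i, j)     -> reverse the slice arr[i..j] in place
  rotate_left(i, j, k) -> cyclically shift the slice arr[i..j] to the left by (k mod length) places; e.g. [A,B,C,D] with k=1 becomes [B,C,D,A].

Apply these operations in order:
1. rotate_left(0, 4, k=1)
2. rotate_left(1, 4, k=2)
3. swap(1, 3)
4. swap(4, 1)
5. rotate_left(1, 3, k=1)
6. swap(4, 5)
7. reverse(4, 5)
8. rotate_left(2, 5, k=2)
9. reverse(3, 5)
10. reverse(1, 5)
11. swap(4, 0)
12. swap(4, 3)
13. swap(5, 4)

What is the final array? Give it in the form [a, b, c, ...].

Answer: [4, 1, 2, 0, 5, 3]

Derivation:
After 1 (rotate_left(0, 4, k=1)): [0, 4, 3, 2, 5, 1]
After 2 (rotate_left(1, 4, k=2)): [0, 2, 5, 4, 3, 1]
After 3 (swap(1, 3)): [0, 4, 5, 2, 3, 1]
After 4 (swap(4, 1)): [0, 3, 5, 2, 4, 1]
After 5 (rotate_left(1, 3, k=1)): [0, 5, 2, 3, 4, 1]
After 6 (swap(4, 5)): [0, 5, 2, 3, 1, 4]
After 7 (reverse(4, 5)): [0, 5, 2, 3, 4, 1]
After 8 (rotate_left(2, 5, k=2)): [0, 5, 4, 1, 2, 3]
After 9 (reverse(3, 5)): [0, 5, 4, 3, 2, 1]
After 10 (reverse(1, 5)): [0, 1, 2, 3, 4, 5]
After 11 (swap(4, 0)): [4, 1, 2, 3, 0, 5]
After 12 (swap(4, 3)): [4, 1, 2, 0, 3, 5]
After 13 (swap(5, 4)): [4, 1, 2, 0, 5, 3]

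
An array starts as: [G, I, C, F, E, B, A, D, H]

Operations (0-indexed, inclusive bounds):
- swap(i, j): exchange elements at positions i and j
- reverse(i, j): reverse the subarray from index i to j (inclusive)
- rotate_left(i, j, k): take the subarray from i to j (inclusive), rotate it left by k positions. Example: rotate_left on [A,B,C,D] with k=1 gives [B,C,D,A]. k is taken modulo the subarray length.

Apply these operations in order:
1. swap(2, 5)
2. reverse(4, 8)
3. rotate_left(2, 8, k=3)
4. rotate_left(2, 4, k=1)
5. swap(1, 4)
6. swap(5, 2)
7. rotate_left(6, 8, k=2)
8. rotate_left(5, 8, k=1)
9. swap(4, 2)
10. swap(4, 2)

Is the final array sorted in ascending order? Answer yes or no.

Answer: no

Derivation:
After 1 (swap(2, 5)): [G, I, B, F, E, C, A, D, H]
After 2 (reverse(4, 8)): [G, I, B, F, H, D, A, C, E]
After 3 (rotate_left(2, 8, k=3)): [G, I, D, A, C, E, B, F, H]
After 4 (rotate_left(2, 4, k=1)): [G, I, A, C, D, E, B, F, H]
After 5 (swap(1, 4)): [G, D, A, C, I, E, B, F, H]
After 6 (swap(5, 2)): [G, D, E, C, I, A, B, F, H]
After 7 (rotate_left(6, 8, k=2)): [G, D, E, C, I, A, H, B, F]
After 8 (rotate_left(5, 8, k=1)): [G, D, E, C, I, H, B, F, A]
After 9 (swap(4, 2)): [G, D, I, C, E, H, B, F, A]
After 10 (swap(4, 2)): [G, D, E, C, I, H, B, F, A]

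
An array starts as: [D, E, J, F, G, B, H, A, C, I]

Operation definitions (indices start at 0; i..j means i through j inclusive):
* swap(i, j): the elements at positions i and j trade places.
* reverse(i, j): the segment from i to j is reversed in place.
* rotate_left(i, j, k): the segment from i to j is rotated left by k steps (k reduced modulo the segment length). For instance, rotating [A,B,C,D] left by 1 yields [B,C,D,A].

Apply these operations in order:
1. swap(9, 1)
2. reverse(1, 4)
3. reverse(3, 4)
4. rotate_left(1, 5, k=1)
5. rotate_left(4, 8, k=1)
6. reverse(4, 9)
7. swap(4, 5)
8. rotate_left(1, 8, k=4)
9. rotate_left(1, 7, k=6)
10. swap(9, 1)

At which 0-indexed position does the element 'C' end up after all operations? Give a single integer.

After 1 (swap(9, 1)): [D, I, J, F, G, B, H, A, C, E]
After 2 (reverse(1, 4)): [D, G, F, J, I, B, H, A, C, E]
After 3 (reverse(3, 4)): [D, G, F, I, J, B, H, A, C, E]
After 4 (rotate_left(1, 5, k=1)): [D, F, I, J, B, G, H, A, C, E]
After 5 (rotate_left(4, 8, k=1)): [D, F, I, J, G, H, A, C, B, E]
After 6 (reverse(4, 9)): [D, F, I, J, E, B, C, A, H, G]
After 7 (swap(4, 5)): [D, F, I, J, B, E, C, A, H, G]
After 8 (rotate_left(1, 8, k=4)): [D, E, C, A, H, F, I, J, B, G]
After 9 (rotate_left(1, 7, k=6)): [D, J, E, C, A, H, F, I, B, G]
After 10 (swap(9, 1)): [D, G, E, C, A, H, F, I, B, J]

Answer: 3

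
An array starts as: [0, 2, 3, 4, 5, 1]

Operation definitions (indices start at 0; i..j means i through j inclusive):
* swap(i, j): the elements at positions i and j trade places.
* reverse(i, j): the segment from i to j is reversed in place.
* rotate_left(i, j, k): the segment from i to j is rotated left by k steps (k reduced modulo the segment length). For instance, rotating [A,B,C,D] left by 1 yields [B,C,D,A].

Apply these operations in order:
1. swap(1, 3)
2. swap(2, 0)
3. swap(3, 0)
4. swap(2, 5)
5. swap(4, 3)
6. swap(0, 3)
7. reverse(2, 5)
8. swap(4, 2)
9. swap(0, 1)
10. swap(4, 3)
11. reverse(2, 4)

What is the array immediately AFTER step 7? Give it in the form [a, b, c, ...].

Answer: [5, 4, 0, 3, 2, 1]

Derivation:
After 1 (swap(1, 3)): [0, 4, 3, 2, 5, 1]
After 2 (swap(2, 0)): [3, 4, 0, 2, 5, 1]
After 3 (swap(3, 0)): [2, 4, 0, 3, 5, 1]
After 4 (swap(2, 5)): [2, 4, 1, 3, 5, 0]
After 5 (swap(4, 3)): [2, 4, 1, 5, 3, 0]
After 6 (swap(0, 3)): [5, 4, 1, 2, 3, 0]
After 7 (reverse(2, 5)): [5, 4, 0, 3, 2, 1]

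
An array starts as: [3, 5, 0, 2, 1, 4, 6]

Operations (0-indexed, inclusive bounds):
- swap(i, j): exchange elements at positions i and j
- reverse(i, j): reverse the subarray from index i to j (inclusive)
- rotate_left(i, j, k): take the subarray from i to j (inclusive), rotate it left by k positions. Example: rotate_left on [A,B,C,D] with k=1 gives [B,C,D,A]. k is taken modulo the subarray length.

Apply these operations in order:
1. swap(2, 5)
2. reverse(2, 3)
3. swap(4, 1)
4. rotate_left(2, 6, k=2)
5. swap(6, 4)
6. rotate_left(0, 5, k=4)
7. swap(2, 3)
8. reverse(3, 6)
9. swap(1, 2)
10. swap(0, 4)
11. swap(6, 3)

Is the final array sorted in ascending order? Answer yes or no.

After 1 (swap(2, 5)): [3, 5, 4, 2, 1, 0, 6]
After 2 (reverse(2, 3)): [3, 5, 2, 4, 1, 0, 6]
After 3 (swap(4, 1)): [3, 1, 2, 4, 5, 0, 6]
After 4 (rotate_left(2, 6, k=2)): [3, 1, 5, 0, 6, 2, 4]
After 5 (swap(6, 4)): [3, 1, 5, 0, 4, 2, 6]
After 6 (rotate_left(0, 5, k=4)): [4, 2, 3, 1, 5, 0, 6]
After 7 (swap(2, 3)): [4, 2, 1, 3, 5, 0, 6]
After 8 (reverse(3, 6)): [4, 2, 1, 6, 0, 5, 3]
After 9 (swap(1, 2)): [4, 1, 2, 6, 0, 5, 3]
After 10 (swap(0, 4)): [0, 1, 2, 6, 4, 5, 3]
After 11 (swap(6, 3)): [0, 1, 2, 3, 4, 5, 6]

Answer: yes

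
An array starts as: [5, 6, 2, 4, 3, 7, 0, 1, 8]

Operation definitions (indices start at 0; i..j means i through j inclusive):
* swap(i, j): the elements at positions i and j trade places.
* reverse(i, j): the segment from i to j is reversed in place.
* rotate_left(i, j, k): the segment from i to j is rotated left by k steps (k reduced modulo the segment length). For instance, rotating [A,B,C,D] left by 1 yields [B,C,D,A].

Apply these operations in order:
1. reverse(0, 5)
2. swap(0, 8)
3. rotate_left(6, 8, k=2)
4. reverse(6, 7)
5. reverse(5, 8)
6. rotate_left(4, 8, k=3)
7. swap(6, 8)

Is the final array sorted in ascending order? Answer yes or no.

After 1 (reverse(0, 5)): [7, 3, 4, 2, 6, 5, 0, 1, 8]
After 2 (swap(0, 8)): [8, 3, 4, 2, 6, 5, 0, 1, 7]
After 3 (rotate_left(6, 8, k=2)): [8, 3, 4, 2, 6, 5, 7, 0, 1]
After 4 (reverse(6, 7)): [8, 3, 4, 2, 6, 5, 0, 7, 1]
After 5 (reverse(5, 8)): [8, 3, 4, 2, 6, 1, 7, 0, 5]
After 6 (rotate_left(4, 8, k=3)): [8, 3, 4, 2, 0, 5, 6, 1, 7]
After 7 (swap(6, 8)): [8, 3, 4, 2, 0, 5, 7, 1, 6]

Answer: no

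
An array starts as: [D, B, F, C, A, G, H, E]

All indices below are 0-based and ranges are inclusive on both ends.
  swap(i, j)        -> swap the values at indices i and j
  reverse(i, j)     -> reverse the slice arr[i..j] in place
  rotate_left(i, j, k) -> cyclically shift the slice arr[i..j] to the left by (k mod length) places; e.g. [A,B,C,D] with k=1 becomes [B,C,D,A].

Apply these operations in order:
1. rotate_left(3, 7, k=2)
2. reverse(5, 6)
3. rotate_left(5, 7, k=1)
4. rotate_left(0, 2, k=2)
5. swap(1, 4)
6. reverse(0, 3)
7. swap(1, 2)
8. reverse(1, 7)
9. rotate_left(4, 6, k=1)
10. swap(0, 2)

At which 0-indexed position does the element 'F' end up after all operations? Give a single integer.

Answer: 4

Derivation:
After 1 (rotate_left(3, 7, k=2)): [D, B, F, G, H, E, C, A]
After 2 (reverse(5, 6)): [D, B, F, G, H, C, E, A]
After 3 (rotate_left(5, 7, k=1)): [D, B, F, G, H, E, A, C]
After 4 (rotate_left(0, 2, k=2)): [F, D, B, G, H, E, A, C]
After 5 (swap(1, 4)): [F, H, B, G, D, E, A, C]
After 6 (reverse(0, 3)): [G, B, H, F, D, E, A, C]
After 7 (swap(1, 2)): [G, H, B, F, D, E, A, C]
After 8 (reverse(1, 7)): [G, C, A, E, D, F, B, H]
After 9 (rotate_left(4, 6, k=1)): [G, C, A, E, F, B, D, H]
After 10 (swap(0, 2)): [A, C, G, E, F, B, D, H]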